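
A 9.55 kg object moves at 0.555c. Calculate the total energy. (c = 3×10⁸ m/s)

γ = 1/√(1 - 0.555²) = 1.202
mc² = 9.55 × (3×10⁸)² = 8.595×10¹⁷ J
E = γmc² = 1.202 × 8.595×10¹⁷ = 1.033×10¹⁸ J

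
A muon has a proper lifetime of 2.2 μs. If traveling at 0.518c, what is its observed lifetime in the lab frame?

Proper lifetime τ₀ = 2.2 μs
γ = 1/√(1 - 0.518²) = 1.169
τ = γτ₀ = 1.169 × 2.2 μs = 2.572 μs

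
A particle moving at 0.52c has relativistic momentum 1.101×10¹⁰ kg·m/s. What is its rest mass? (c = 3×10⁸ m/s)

γ = 1/√(1 - 0.52²) = 1.17073
v = 0.52 × 3×10⁸ = 1.560×10⁸ m/s
m = p/(γv) = 1.101×10¹⁰/(1.17073 × 1.560×10⁸) = 60.28 kg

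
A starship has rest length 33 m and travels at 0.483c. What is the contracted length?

Proper length L₀ = 33 m
γ = 1/√(1 - 0.483²) = 1.142
L = L₀/γ = 33/1.142 = 28.90 m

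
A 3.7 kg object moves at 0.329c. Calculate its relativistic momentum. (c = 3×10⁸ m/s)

γ = 1/√(1 - 0.329²) = 1.059
v = 0.329 × 3×10⁸ = 9.870×10⁷ m/s
p = γmv = 1.059 × 3.7 × 9.870×10⁷ = 3.867×10⁸ kg·m/s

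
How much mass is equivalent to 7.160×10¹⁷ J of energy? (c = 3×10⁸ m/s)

From E = mc², we get m = E/c²
c² = (3×10⁸)² = 9×10¹⁶ m²/s²
m = 7.160×10¹⁷ / 9×10¹⁶ = 7.956 kg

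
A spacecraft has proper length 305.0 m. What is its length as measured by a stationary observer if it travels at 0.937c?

Proper length L₀ = 305.0 m
γ = 1/√(1 - 0.937²) = 2.863
L = L₀/γ = 305.0/2.863 = 106.5 m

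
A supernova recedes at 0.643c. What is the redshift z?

β = 0.643
(1+β)/(1-β) = 1.643/0.357 = 4.602
√(4.602) = 2.145
z = 2.145 - 1 = 1.145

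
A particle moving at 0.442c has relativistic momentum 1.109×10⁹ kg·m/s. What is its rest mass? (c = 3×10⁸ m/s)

γ = 1/√(1 - 0.442²) = 1.1148
v = 0.442 × 3×10⁸ = 1.326×10⁸ m/s
m = p/(γv) = 1.109×10⁹/(1.1148 × 1.326×10⁸) = 7.502 kg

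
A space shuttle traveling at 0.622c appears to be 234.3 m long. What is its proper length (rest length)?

Contracted length L = 234.3 m
γ = 1/√(1 - 0.622²) = 1.277
L₀ = γL = 1.277 × 234.3 = 299.2 m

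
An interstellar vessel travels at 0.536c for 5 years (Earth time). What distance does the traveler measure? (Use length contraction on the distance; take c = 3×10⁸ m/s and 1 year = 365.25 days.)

Earth distance: d = v × t = 0.536c × 5 yr = 2.5372×10¹⁶ m
γ = 1.1845
d' = d/γ = 2.5372×10¹⁶/1.1845 = 2.142×10¹⁶ m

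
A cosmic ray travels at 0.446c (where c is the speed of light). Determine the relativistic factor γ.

v/c = 0.446, so (v/c)² = 0.198916
1 - (v/c)² = 0.801084
γ = 1/√(0.801084) = 1.117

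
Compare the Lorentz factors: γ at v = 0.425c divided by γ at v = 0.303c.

γ₁ = 1/√(1 - 0.425²) = 1.105
γ₂ = 1/√(1 - 0.303²) = 1.049
γ₁/γ₂ = 1.105/1.049 = 1.053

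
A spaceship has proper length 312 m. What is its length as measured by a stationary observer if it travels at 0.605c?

Proper length L₀ = 312 m
γ = 1/√(1 - 0.605²) = 1.256
L = L₀/γ = 312/1.256 = 248.4 m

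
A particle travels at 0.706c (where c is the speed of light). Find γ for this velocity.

v/c = 0.706, so (v/c)² = 0.498436
1 - (v/c)² = 0.501564
γ = 1/√(0.501564) = 1.412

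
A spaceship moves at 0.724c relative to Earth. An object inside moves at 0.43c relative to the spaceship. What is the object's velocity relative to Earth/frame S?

u = (u' + v)/(1 + u'v/c²)
Numerator: 0.43 + 0.724 = 1.154
Denominator: 1 + 0.31132 = 1.31132
u = 1.154/1.31132 = 0.8800c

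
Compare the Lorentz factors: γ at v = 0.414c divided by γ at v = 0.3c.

γ₁ = 1/√(1 - 0.414²) = 1.0986
γ₂ = 1/√(1 - 0.3²) = 1.0483
γ₁/γ₂ = 1.0986/1.0483 = 1.048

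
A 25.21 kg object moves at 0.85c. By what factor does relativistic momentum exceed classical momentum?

p_rel = γmv, p_class = mv
Ratio = γ = 1/√(1 - 0.85²) = 1.898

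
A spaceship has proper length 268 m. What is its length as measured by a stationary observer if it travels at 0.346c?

Proper length L₀ = 268 m
γ = 1/√(1 - 0.346²) = 1.066
L = L₀/γ = 268/1.066 = 251.4 m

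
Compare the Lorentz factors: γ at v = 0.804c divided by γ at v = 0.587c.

γ₁ = 1/√(1 - 0.804²) = 1.6817
γ₂ = 1/√(1 - 0.587²) = 1.2352
γ₁/γ₂ = 1.6817/1.2352 = 1.361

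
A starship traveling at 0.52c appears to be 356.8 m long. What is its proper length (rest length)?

Contracted length L = 356.8 m
γ = 1/√(1 - 0.52²) = 1.1707
L₀ = γL = 1.1707 × 356.8 = 417.7 m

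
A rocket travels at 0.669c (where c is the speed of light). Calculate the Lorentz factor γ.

v/c = 0.669, so (v/c)² = 0.447561
1 - (v/c)² = 0.552439
γ = 1/√(0.552439) = 1.345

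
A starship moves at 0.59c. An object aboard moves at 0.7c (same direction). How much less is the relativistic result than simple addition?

Classical: u' + v = 0.7 + 0.59 = 1.29c
Relativistic: u = (0.7 + 0.59)/(1 + 0.413) = 1.29/1.413 = 0.9130c
Difference: 1.29 - 0.9130 = 0.3770c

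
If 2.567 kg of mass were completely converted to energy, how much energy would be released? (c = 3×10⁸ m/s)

Using E = mc²:
c² = (3×10⁸)² = 9×10¹⁶ m²/s²
E = 2.567 × 9×10¹⁶ = 2.310×10¹⁷ J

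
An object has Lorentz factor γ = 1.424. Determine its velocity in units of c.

From γ = 1/√(1 - v²/c²):
1/γ² = 1/1.424² = 0.4932
v²/c² = 1 - 0.4932 = 0.5068
v/c = √(0.5068) = 0.7119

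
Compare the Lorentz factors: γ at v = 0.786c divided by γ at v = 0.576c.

γ₁ = 1/√(1 - 0.786²) = 1.6175
γ₂ = 1/√(1 - 0.576²) = 1.2233
γ₁/γ₂ = 1.6175/1.2233 = 1.322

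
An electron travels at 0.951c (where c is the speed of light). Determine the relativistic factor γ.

v/c = 0.951, so (v/c)² = 0.904401
1 - (v/c)² = 0.095599
γ = 1/√(0.095599) = 3.234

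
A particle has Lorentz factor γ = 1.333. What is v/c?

From γ = 1/√(1 - v²/c²):
1/γ² = 1/1.333² = 0.5628
v²/c² = 1 - 0.5628 = 0.4372
v/c = √(0.4372) = 0.6612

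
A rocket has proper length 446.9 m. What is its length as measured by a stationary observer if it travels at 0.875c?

Proper length L₀ = 446.9 m
γ = 1/√(1 - 0.875²) = 2.0656
L = L₀/γ = 446.9/2.0656 = 216.4 m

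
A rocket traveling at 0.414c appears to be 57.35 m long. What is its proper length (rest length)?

Contracted length L = 57.35 m
γ = 1/√(1 - 0.414²) = 1.0986
L₀ = γL = 1.0986 × 57.35 = 63.00 m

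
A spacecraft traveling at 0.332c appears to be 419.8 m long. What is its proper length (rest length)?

Contracted length L = 419.8 m
γ = 1/√(1 - 0.332²) = 1.060
L₀ = γL = 1.060 × 419.8 = 445.0 m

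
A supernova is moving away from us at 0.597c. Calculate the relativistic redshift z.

β = 0.597
(1+β)/(1-β) = 1.597/0.403 = 3.963
√(3.963) = 1.9907
z = 1.9907 - 1 = 0.9907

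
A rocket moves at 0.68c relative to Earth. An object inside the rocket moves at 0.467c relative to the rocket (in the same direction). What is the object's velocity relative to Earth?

u = (u' + v)/(1 + u'v/c²)
Numerator: 0.467 + 0.68 = 1.147
Denominator: 1 + 0.31756 = 1.31756
u = 1.147/1.31756 = 0.8705c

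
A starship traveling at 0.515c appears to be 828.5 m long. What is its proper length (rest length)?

Contracted length L = 828.5 m
γ = 1/√(1 - 0.515²) = 1.1666
L₀ = γL = 1.1666 × 828.5 = 966.5 m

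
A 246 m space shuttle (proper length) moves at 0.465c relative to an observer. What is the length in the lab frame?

Proper length L₀ = 246 m
γ = 1/√(1 - 0.465²) = 1.1295
L = L₀/γ = 246/1.1295 = 217.8 m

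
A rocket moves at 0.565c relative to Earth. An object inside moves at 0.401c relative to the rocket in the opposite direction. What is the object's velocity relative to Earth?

Object's velocity in rocket frame is u' = -0.401c
u = (u' + v)/(1 + u'v/c²) = (v - 0.401)/(1 - 0.401·v/c²)
Numerator: 0.565 - 0.401 = 0.164
Denominator: 1 - 0.226565 = 0.773435
u = 0.164/0.773435 = 0.2120c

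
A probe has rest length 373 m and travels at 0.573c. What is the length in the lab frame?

Proper length L₀ = 373 m
γ = 1/√(1 - 0.573²) = 1.220
L = L₀/γ = 373/1.220 = 305.7 m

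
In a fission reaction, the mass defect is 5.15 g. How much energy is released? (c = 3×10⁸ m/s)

Convert mass defect: Δm = 5.15 g = 0.00515 kg
E = Δm·c² = 0.00515 × (3×10⁸)²
= 0.00515 × 9×10¹⁶ = 4.635×10¹⁴ J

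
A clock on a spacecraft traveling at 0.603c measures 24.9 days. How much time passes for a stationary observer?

Proper time Δt₀ = 24.9 days
γ = 1/√(1 - 0.603²) = 1.2535
Δt = γΔt₀ = 1.2535 × 24.9 = 31.21 days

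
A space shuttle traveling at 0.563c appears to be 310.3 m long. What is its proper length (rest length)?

Contracted length L = 310.3 m
γ = 1/√(1 - 0.563²) = 1.210
L₀ = γL = 1.210 × 310.3 = 375.5 m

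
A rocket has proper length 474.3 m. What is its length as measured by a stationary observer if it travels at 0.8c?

Proper length L₀ = 474.3 m
γ = 1/√(1 - 0.8²) = 1.6667
L = L₀/γ = 474.3/1.6667 = 284.6 m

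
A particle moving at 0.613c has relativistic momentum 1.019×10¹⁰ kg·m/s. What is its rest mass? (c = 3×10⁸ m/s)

γ = 1/√(1 - 0.613²) = 1.2657
v = 0.613 × 3×10⁸ = 1.839×10⁸ m/s
m = p/(γv) = 1.019×10¹⁰/(1.2657 × 1.839×10⁸) = 43.78 kg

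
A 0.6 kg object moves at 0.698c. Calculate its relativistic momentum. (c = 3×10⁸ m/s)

γ = 1/√(1 - 0.698²) = 1.3965
v = 0.698 × 3×10⁸ = 2.094×10⁸ m/s
p = γmv = 1.3965 × 0.6 × 2.094×10⁸ = 1.755×10⁸ kg·m/s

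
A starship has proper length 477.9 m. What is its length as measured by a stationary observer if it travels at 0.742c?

Proper length L₀ = 477.9 m
γ = 1/√(1 - 0.742²) = 1.4916
L = L₀/γ = 477.9/1.4916 = 320.4 m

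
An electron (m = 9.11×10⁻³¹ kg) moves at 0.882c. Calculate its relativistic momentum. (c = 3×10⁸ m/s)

γ = 1/√(1 - 0.882²) = 2.122
v = 0.882 × 3×10⁸ = 2.646×10⁸ m/s
p = γmv = 2.122 × 9.11×10⁻³¹ × 2.646×10⁸ = 5.115×10⁻²² kg·m/s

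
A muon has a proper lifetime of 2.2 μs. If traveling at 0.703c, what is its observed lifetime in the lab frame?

Proper lifetime τ₀ = 2.2 μs
γ = 1/√(1 - 0.703²) = 1.406
τ = γτ₀ = 1.406 × 2.2 μs = 3.093 μs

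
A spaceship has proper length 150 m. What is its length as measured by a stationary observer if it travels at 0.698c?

Proper length L₀ = 150 m
γ = 1/√(1 - 0.698²) = 1.396
L = L₀/γ = 150/1.396 = 107.4 m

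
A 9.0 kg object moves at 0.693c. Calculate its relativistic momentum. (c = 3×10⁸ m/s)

γ = 1/√(1 - 0.693²) = 1.387
v = 0.693 × 3×10⁸ = 2.079×10⁸ m/s
p = γmv = 1.387 × 9.0 × 2.079×10⁸ = 2.595×10⁹ kg·m/s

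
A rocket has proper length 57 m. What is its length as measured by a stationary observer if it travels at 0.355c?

Proper length L₀ = 57 m
γ = 1/√(1 - 0.355²) = 1.0697
L = L₀/γ = 57/1.0697 = 53.29 m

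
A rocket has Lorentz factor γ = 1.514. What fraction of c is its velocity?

From γ = 1/√(1 - v²/c²):
1/γ² = 1/1.514² = 0.4363
v²/c² = 1 - 0.4363 = 0.5637
v/c = √(0.5637) = 0.7508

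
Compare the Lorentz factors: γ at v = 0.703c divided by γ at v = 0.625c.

γ₁ = 1/√(1 - 0.703²) = 1.406
γ₂ = 1/√(1 - 0.625²) = 1.281
γ₁/γ₂ = 1.406/1.281 = 1.098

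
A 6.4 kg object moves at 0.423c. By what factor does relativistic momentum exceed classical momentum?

p_rel = γmv, p_class = mv
Ratio = γ = 1/√(1 - 0.423²) = 1.104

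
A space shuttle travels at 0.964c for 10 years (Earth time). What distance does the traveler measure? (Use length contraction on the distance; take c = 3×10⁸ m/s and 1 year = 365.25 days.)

Earth distance: d = v × t = 0.964c × 10 yr = 9.1265×10¹⁶ m
γ = 3.7608
d' = d/γ = 9.1265×10¹⁶/3.7608 = 2.427×10¹⁶ m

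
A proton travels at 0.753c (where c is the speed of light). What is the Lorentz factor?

v/c = 0.753, so (v/c)² = 0.567009
1 - (v/c)² = 0.432991
γ = 1/√(0.432991) = 1.520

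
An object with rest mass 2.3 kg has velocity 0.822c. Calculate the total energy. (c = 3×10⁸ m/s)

γ = 1/√(1 - 0.822²) = 1.756
mc² = 2.3 × (3×10⁸)² = 2.070×10¹⁷ J
E = γmc² = 1.756 × 2.070×10¹⁷ = 3.635×10¹⁷ J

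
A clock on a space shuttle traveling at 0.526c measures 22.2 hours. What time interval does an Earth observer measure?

Proper time Δt₀ = 22.2 hours
γ = 1/√(1 - 0.526²) = 1.1758
Δt = γΔt₀ = 1.1758 × 22.2 = 26.10 hours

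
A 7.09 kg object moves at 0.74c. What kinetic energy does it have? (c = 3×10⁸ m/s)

γ = 1/√(1 - 0.74²) = 1.4868
γ - 1 = 0.4868
KE = (γ-1)mc² = 0.4868 × 7.09 × (3×10⁸)² = 3.106×10¹⁷ J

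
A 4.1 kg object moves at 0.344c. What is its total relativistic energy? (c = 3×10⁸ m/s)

γ = 1/√(1 - 0.344²) = 1.065
mc² = 4.1 × (3×10⁸)² = 3.690×10¹⁷ J
E = γmc² = 1.065 × 3.690×10¹⁷ = 3.930×10¹⁷ J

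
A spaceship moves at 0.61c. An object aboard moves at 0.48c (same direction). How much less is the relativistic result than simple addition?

Classical: u' + v = 0.48 + 0.61 = 1.09c
Relativistic: u = (0.48 + 0.61)/(1 + 0.2928) = 1.09/1.2928 = 0.8431c
Difference: 1.09 - 0.8431 = 0.2469c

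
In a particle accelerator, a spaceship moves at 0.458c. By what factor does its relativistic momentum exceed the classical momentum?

p_rel = γmv, p_class = mv
Ratio = γ = 1/√(1 - 0.458²)
= 1/√(0.790236) = 1.125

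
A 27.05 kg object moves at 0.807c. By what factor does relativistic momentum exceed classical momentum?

p_rel = γmv, p_class = mv
Ratio = γ = 1/√(1 - 0.807²) = 1.693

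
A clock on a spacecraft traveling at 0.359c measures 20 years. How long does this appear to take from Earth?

Proper time Δt₀ = 20 years
γ = 1/√(1 - 0.359²) = 1.0714
Δt = γΔt₀ = 1.0714 × 20 = 21.43 years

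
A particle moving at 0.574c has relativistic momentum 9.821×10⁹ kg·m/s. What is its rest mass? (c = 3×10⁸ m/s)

γ = 1/√(1 - 0.574²) = 1.2212
v = 0.574 × 3×10⁸ = 1.722×10⁸ m/s
m = p/(γv) = 9.821×10⁹/(1.2212 × 1.722×10⁸) = 46.70 kg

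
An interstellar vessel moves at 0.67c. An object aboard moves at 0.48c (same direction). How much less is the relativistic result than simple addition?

Classical: u' + v = 0.48 + 0.67 = 1.15c
Relativistic: u = (0.48 + 0.67)/(1 + 0.3216) = 1.15/1.3216 = 0.8702c
Difference: 1.15 - 0.8702 = 0.2798c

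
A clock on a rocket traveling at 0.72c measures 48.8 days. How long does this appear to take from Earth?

Proper time Δt₀ = 48.8 days
γ = 1/√(1 - 0.72²) = 1.441
Δt = γΔt₀ = 1.441 × 48.8 = 70.32 days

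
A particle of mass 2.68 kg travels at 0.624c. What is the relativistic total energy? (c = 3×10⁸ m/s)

γ = 1/√(1 - 0.624²) = 1.280
mc² = 2.68 × (3×10⁸)² = 2.412×10¹⁷ J
E = γmc² = 1.280 × 2.412×10¹⁷ = 3.087×10¹⁷ J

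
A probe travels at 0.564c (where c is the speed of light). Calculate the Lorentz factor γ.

v/c = 0.564, so (v/c)² = 0.318096
1 - (v/c)² = 0.681904
γ = 1/√(0.681904) = 1.211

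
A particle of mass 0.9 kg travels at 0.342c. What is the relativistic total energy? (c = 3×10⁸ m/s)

γ = 1/√(1 - 0.342²) = 1.0642
mc² = 0.9 × (3×10⁸)² = 8.100×10¹⁶ J
E = γmc² = 1.0642 × 8.100×10¹⁶ = 8.620×10¹⁶ J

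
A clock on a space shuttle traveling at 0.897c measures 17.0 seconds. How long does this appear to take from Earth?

Proper time Δt₀ = 17.0 seconds
γ = 1/√(1 - 0.897²) = 2.2623
Δt = γΔt₀ = 2.2623 × 17.0 = 38.46 seconds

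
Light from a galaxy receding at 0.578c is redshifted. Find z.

β = 0.578
(1+β)/(1-β) = 1.578/0.422 = 3.7393
√(3.7393) = 1.9337
z = 1.9337 - 1 = 0.9337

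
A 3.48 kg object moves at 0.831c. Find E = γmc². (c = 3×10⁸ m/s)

γ = 1/√(1 - 0.831²) = 1.7977
mc² = 3.48 × (3×10⁸)² = 3.132×10¹⁷ J
E = γmc² = 1.7977 × 3.132×10¹⁷ = 5.630×10¹⁷ J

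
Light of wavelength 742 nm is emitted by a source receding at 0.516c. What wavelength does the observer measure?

β = 0.516
Wavelength Doppler factor = √(1.516/0.484) = √(3.132) = 1.770
λ_obs = 742 × 1.770 = 1313 nm (redshift)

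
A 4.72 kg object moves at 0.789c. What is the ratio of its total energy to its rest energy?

E = γmc², E₀ = mc²
E/E₀ = γ = 1/√(1 - 0.789²) = 1.628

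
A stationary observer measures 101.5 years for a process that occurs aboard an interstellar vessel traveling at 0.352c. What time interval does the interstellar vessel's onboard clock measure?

Dilated time Δt = 101.5 years
γ = 1/√(1 - 0.352²) = 1.0684
Δt₀ = Δt/γ = 101.5/1.0684 = 95.00 years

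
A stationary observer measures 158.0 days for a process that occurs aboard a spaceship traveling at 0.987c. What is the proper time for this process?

Dilated time Δt = 158.0 days
γ = 1/√(1 - 0.987²) = 6.222
Δt₀ = Δt/γ = 158.0/6.222 = 25.39 days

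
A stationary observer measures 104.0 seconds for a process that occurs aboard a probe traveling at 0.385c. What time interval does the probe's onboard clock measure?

Dilated time Δt = 104.0 seconds
γ = 1/√(1 - 0.385²) = 1.08352
Δt₀ = Δt/γ = 104.0/1.08352 = 95.98 seconds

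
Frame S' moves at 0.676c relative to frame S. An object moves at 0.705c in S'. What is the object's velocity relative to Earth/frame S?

u = (u' + v)/(1 + u'v/c²)
Numerator: 0.705 + 0.676 = 1.381
Denominator: 1 + 0.47658 = 1.47658
u = 1.381/1.47658 = 0.9353c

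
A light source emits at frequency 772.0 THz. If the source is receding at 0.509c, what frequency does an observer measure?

β = v/c = 0.509
(1-β)/(1+β) = 0.491/1.509 = 0.32538
Doppler factor = √(0.32538) = 0.57042
f_obs = 772.0 × 0.57042 = 440.4 THz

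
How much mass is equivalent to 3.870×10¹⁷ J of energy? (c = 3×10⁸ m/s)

From E = mc², we get m = E/c²
c² = (3×10⁸)² = 9×10¹⁶ m²/s²
m = 3.870×10¹⁷ / 9×10¹⁶ = 4.300 kg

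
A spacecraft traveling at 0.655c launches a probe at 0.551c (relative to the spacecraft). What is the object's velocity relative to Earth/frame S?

u = (u' + v)/(1 + u'v/c²)
Numerator: 0.551 + 0.655 = 1.206
Denominator: 1 + 0.360905 = 1.360905
u = 1.206/1.360905 = 0.8862c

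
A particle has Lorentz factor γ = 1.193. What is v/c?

From γ = 1/√(1 - v²/c²):
1/γ² = 1/1.193² = 0.7026
v²/c² = 1 - 0.7026 = 0.2974
v/c = √(0.2974) = 0.5453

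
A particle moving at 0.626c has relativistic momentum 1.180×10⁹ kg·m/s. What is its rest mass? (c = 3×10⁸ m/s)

γ = 1/√(1 - 0.626²) = 1.2823
v = 0.626 × 3×10⁸ = 1.878×10⁸ m/s
m = p/(γv) = 1.180×10⁹/(1.2823 × 1.878×10⁸) = 4.900 kg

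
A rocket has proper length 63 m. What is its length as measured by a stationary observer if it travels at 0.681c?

Proper length L₀ = 63 m
γ = 1/√(1 - 0.681²) = 1.3656
L = L₀/γ = 63/1.3656 = 46.13 m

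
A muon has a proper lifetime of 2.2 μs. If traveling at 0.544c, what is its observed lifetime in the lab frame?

Proper lifetime τ₀ = 2.2 μs
γ = 1/√(1 - 0.544²) = 1.192
τ = γτ₀ = 1.192 × 2.2 μs = 2.622 μs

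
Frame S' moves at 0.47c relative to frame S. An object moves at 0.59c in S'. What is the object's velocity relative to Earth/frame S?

u = (u' + v)/(1 + u'v/c²)
Numerator: 0.59 + 0.47 = 1.06
Denominator: 1 + 0.2773 = 1.2773
u = 1.06/1.2773 = 0.8299c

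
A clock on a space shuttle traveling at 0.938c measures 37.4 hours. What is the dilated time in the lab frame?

Proper time Δt₀ = 37.4 hours
γ = 1/√(1 - 0.938²) = 2.885
Δt = γΔt₀ = 2.885 × 37.4 = 107.9 hours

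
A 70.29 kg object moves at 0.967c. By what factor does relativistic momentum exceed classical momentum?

p_rel = γmv, p_class = mv
Ratio = γ = 1/√(1 - 0.967²) = 3.925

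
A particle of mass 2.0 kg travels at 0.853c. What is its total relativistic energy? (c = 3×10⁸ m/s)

γ = 1/√(1 - 0.853²) = 1.916
mc² = 2.0 × (3×10⁸)² = 1.800×10¹⁷ J
E = γmc² = 1.916 × 1.800×10¹⁷ = 3.449×10¹⁷ J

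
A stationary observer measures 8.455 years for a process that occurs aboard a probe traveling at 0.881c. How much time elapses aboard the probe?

Dilated time Δt = 8.455 years
γ = 1/√(1 - 0.881²) = 2.114
Δt₀ = Δt/γ = 8.455/2.114 = 4.000 years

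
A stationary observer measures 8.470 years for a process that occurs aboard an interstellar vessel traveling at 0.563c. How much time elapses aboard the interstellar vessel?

Dilated time Δt = 8.470 years
γ = 1/√(1 - 0.563²) = 1.210
Δt₀ = Δt/γ = 8.470/1.210 = 7.000 years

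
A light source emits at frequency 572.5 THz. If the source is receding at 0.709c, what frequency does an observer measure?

β = v/c = 0.709
(1-β)/(1+β) = 0.291/1.709 = 0.17028
Doppler factor = √(0.17028) = 0.4126
f_obs = 572.5 × 0.4126 = 236.2 THz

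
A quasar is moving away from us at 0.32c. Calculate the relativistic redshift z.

β = 0.32
(1+β)/(1-β) = 1.32/0.68 = 1.9412
√(1.9412) = 1.3933
z = 1.3933 - 1 = 0.3933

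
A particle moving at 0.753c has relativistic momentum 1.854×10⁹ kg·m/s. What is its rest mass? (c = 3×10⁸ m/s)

γ = 1/√(1 - 0.753²) = 1.51971
v = 0.753 × 3×10⁸ = 2.259×10⁸ m/s
m = p/(γv) = 1.854×10⁹/(1.51971 × 2.259×10⁸) = 5.400 kg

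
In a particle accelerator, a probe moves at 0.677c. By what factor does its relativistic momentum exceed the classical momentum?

p_rel = γmv, p_class = mv
Ratio = γ = 1/√(1 - 0.677²)
= 1/√(0.541671) = 1.359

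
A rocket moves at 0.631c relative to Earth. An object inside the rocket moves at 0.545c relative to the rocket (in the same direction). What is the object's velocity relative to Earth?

u = (u' + v)/(1 + u'v/c²)
Numerator: 0.545 + 0.631 = 1.176
Denominator: 1 + 0.343895 = 1.343895
u = 1.176/1.343895 = 0.8751c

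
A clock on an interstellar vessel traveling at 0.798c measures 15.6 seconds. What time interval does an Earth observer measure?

Proper time Δt₀ = 15.6 seconds
γ = 1/√(1 - 0.798²) = 1.6593
Δt = γΔt₀ = 1.6593 × 15.6 = 25.89 seconds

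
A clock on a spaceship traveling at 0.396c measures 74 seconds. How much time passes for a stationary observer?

Proper time Δt₀ = 74 seconds
γ = 1/√(1 - 0.396²) = 1.089
Δt = γΔt₀ = 1.089 × 74 = 80.59 seconds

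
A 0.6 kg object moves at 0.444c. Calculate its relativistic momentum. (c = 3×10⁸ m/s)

γ = 1/√(1 - 0.444²) = 1.116
v = 0.444 × 3×10⁸ = 1.332×10⁸ m/s
p = γmv = 1.116 × 0.6 × 1.332×10⁸ = 8.919×10⁷ kg·m/s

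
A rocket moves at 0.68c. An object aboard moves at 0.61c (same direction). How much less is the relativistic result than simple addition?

Classical: u' + v = 0.61 + 0.68 = 1.29c
Relativistic: u = (0.61 + 0.68)/(1 + 0.4148) = 1.29/1.4148 = 0.9118c
Difference: 1.29 - 0.9118 = 0.3782c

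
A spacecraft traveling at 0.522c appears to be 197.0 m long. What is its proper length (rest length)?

Contracted length L = 197.0 m
γ = 1/√(1 - 0.522²) = 1.1724
L₀ = γL = 1.1724 × 197.0 = 231.0 m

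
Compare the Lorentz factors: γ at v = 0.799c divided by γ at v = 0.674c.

γ₁ = 1/√(1 - 0.799²) = 1.663
γ₂ = 1/√(1 - 0.674²) = 1.354
γ₁/γ₂ = 1.663/1.354 = 1.228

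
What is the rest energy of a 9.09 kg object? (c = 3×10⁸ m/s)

c² = (3×10⁸)² = 9.000×10¹⁶ m²/s²
E₀ = mc² = 9.09 × 9.000×10¹⁶ = 8.181×10¹⁷ J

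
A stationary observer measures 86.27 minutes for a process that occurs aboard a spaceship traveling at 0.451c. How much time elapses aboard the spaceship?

Dilated time Δt = 86.27 minutes
γ = 1/√(1 - 0.451²) = 1.1204
Δt₀ = Δt/γ = 86.27/1.1204 = 77.00 minutes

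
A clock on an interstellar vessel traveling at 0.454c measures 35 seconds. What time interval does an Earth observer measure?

Proper time Δt₀ = 35 seconds
γ = 1/√(1 - 0.454²) = 1.1223
Δt = γΔt₀ = 1.1223 × 35 = 39.28 seconds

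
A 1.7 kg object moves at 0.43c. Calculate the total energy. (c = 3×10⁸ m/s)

γ = 1/√(1 - 0.43²) = 1.108
mc² = 1.7 × (3×10⁸)² = 1.530×10¹⁷ J
E = γmc² = 1.108 × 1.530×10¹⁷ = 1.695×10¹⁷ J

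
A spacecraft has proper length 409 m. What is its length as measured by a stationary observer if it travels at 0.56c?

Proper length L₀ = 409 m
γ = 1/√(1 - 0.56²) = 1.207
L = L₀/γ = 409/1.207 = 338.9 m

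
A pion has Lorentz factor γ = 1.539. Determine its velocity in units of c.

From γ = 1/√(1 - v²/c²):
1/γ² = 1/1.539² = 0.4222
v²/c² = 1 - 0.4222 = 0.5778
v/c = √(0.5778) = 0.7601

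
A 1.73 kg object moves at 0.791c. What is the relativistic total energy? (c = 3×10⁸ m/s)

γ = 1/√(1 - 0.791²) = 1.6345
mc² = 1.73 × (3×10⁸)² = 1.557×10¹⁷ J
E = γmc² = 1.6345 × 1.557×10¹⁷ = 2.545×10¹⁷ J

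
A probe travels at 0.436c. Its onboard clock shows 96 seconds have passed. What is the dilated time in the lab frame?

Proper time Δt₀ = 96 seconds
γ = 1/√(1 - 0.436²) = 1.111
Δt = γΔt₀ = 1.111 × 96 = 106.7 seconds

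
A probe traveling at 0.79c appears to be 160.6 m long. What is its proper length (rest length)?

Contracted length L = 160.6 m
γ = 1/√(1 - 0.79²) = 1.631
L₀ = γL = 1.631 × 160.6 = 261.9 m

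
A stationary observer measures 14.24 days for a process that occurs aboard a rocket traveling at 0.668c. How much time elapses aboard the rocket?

Dilated time Δt = 14.24 days
γ = 1/√(1 - 0.668²) = 1.344
Δt₀ = Δt/γ = 14.24/1.344 = 10.60 days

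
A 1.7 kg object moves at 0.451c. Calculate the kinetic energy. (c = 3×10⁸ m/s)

γ = 1/√(1 - 0.451²) = 1.1204
γ - 1 = 0.1204
KE = (γ-1)mc² = 0.1204 × 1.7 × (3×10⁸)² = 1.842×10¹⁶ J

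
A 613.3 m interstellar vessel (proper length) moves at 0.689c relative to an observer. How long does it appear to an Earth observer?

Proper length L₀ = 613.3 m
γ = 1/√(1 - 0.689²) = 1.3798
L = L₀/γ = 613.3/1.3798 = 444.5 m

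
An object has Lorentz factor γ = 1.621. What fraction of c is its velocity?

From γ = 1/√(1 - v²/c²):
1/γ² = 1/1.621² = 0.3806
v²/c² = 1 - 0.3806 = 0.6194
v/c = √(0.6194) = 0.7870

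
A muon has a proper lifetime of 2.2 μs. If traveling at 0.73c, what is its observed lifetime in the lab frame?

Proper lifetime τ₀ = 2.2 μs
γ = 1/√(1 - 0.73²) = 1.463
τ = γτ₀ = 1.463 × 2.2 μs = 3.219 μs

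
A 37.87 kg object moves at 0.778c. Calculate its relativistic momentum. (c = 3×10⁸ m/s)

γ = 1/√(1 - 0.778²) = 1.592
v = 0.778 × 3×10⁸ = 2.334×10⁸ m/s
p = γmv = 1.592 × 37.87 × 2.334×10⁸ = 1.407×10¹⁰ kg·m/s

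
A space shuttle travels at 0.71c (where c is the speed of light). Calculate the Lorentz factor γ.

v/c = 0.71, so (v/c)² = 0.5041
1 - (v/c)² = 0.4959
γ = 1/√(0.4959) = 1.420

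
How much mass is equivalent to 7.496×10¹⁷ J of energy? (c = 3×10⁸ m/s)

From E = mc², we get m = E/c²
c² = (3×10⁸)² = 9×10¹⁶ m²/s²
m = 7.496×10¹⁷ / 9×10¹⁶ = 8.329 kg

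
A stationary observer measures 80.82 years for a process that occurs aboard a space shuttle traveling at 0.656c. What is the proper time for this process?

Dilated time Δt = 80.82 years
γ = 1/√(1 - 0.656²) = 1.325
Δt₀ = Δt/γ = 80.82/1.325 = 61.00 years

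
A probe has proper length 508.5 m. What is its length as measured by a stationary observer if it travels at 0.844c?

Proper length L₀ = 508.5 m
γ = 1/√(1 - 0.844²) = 1.8645
L = L₀/γ = 508.5/1.8645 = 272.7 m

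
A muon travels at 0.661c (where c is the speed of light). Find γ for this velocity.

v/c = 0.661, so (v/c)² = 0.436921
1 - (v/c)² = 0.563079
γ = 1/√(0.563079) = 1.333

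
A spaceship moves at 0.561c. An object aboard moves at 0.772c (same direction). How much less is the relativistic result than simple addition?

Classical: u' + v = 0.772 + 0.561 = 1.333c
Relativistic: u = (0.772 + 0.561)/(1 + 0.433092) = 1.333/1.433092 = 0.9302c
Difference: 1.333 - 0.9302 = 0.4028c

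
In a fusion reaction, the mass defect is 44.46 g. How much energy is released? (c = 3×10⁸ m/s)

Convert mass defect: Δm = 44.46 g = 0.04446 kg
E = Δm·c² = 0.04446 × (3×10⁸)²
= 0.04446 × 9×10¹⁶ = 4.001×10¹⁵ J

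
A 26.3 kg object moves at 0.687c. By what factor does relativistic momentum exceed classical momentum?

p_rel = γmv, p_class = mv
Ratio = γ = 1/√(1 - 0.687²) = 1.376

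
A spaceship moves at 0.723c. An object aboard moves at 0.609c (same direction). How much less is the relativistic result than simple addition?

Classical: u' + v = 0.609 + 0.723 = 1.332c
Relativistic: u = (0.609 + 0.723)/(1 + 0.440307) = 1.332/1.440307 = 0.9248c
Difference: 1.332 - 0.9248 = 0.4072c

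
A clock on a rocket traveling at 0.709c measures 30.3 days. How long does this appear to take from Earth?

Proper time Δt₀ = 30.3 days
γ = 1/√(1 - 0.709²) = 1.418
Δt = γΔt₀ = 1.418 × 30.3 = 42.97 days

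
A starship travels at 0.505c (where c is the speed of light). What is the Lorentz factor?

v/c = 0.505, so (v/c)² = 0.255025
1 - (v/c)² = 0.744975
γ = 1/√(0.744975) = 1.159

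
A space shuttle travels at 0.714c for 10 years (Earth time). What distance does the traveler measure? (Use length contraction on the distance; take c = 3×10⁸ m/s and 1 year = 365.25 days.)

Earth distance: d = v × t = 0.714c × 10 yr = 6.7596×10¹⁶ m
γ = 1.4283
d' = d/γ = 6.7596×10¹⁶/1.4283 = 4.733×10¹⁶ m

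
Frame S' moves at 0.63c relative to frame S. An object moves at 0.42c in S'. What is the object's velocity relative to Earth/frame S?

u = (u' + v)/(1 + u'v/c²)
Numerator: 0.42 + 0.63 = 1.05
Denominator: 1 + 0.2646 = 1.2646
u = 1.05/1.2646 = 0.8303c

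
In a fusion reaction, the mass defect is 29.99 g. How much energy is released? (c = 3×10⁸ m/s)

Convert mass defect: Δm = 29.99 g = 0.02999 kg
E = Δm·c² = 0.02999 × (3×10⁸)²
= 0.02999 × 9×10¹⁶ = 2.699×10¹⁵ J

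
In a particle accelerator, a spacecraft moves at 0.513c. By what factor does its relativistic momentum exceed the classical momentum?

p_rel = γmv, p_class = mv
Ratio = γ = 1/√(1 - 0.513²)
= 1/√(0.736831) = 1.165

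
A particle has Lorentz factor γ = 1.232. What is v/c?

From γ = 1/√(1 - v²/c²):
1/γ² = 1/1.232² = 0.6588
v²/c² = 1 - 0.6588 = 0.3412
v/c = √(0.3412) = 0.5841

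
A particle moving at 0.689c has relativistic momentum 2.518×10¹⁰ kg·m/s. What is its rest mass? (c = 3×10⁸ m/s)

γ = 1/√(1 - 0.689²) = 1.3798
v = 0.689 × 3×10⁸ = 2.067×10⁸ m/s
m = p/(γv) = 2.518×10¹⁰/(1.3798 × 2.067×10⁸) = 88.29 kg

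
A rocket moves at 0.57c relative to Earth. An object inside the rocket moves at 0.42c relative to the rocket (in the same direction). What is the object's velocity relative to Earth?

u = (u' + v)/(1 + u'v/c²)
Numerator: 0.42 + 0.57 = 0.99
Denominator: 1 + 0.2394 = 1.2394
u = 0.99/1.2394 = 0.7988c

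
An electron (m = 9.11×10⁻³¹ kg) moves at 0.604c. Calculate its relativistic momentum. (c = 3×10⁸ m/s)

γ = 1/√(1 - 0.604²) = 1.2547
v = 0.604 × 3×10⁸ = 1.812×10⁸ m/s
p = γmv = 1.2547 × 9.11×10⁻³¹ × 1.812×10⁸ = 2.071×10⁻²² kg·m/s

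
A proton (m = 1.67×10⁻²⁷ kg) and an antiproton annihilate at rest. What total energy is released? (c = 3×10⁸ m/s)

Both particles have the same rest mass, so total mass = 2m
E = 2m·c² = 2 × 1.67×10⁻²⁷ × (3×10⁸)²
= 2 × 1.67×10⁻²⁷ × 9×10¹⁶
= 3.006×10⁻¹⁰ J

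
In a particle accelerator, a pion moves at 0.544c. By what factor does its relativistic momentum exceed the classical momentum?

p_rel = γmv, p_class = mv
Ratio = γ = 1/√(1 - 0.544²)
= 1/√(0.704064) = 1.192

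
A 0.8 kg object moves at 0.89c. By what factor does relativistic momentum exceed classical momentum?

p_rel = γmv, p_class = mv
Ratio = γ = 1/√(1 - 0.89²) = 2.193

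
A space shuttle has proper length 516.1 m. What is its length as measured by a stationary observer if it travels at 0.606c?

Proper length L₀ = 516.1 m
γ = 1/√(1 - 0.606²) = 1.2571
L = L₀/γ = 516.1/1.2571 = 410.5 m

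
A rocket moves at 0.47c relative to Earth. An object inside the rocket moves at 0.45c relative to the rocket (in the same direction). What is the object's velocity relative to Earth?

u = (u' + v)/(1 + u'v/c²)
Numerator: 0.45 + 0.47 = 0.92
Denominator: 1 + 0.2115 = 1.2115
u = 0.92/1.2115 = 0.7594c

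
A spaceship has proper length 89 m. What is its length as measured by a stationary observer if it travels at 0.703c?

Proper length L₀ = 89 m
γ = 1/√(1 - 0.703²) = 1.406
L = L₀/γ = 89/1.406 = 63.30 m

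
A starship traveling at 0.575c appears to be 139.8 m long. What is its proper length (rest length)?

Contracted length L = 139.8 m
γ = 1/√(1 - 0.575²) = 1.2223
L₀ = γL = 1.2223 × 139.8 = 170.9 m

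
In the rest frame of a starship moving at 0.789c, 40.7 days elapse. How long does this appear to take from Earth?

Proper time Δt₀ = 40.7 days
γ = 1/√(1 - 0.789²) = 1.6276
Δt = γΔt₀ = 1.6276 × 40.7 = 66.24 days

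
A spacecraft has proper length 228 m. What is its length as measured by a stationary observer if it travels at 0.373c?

Proper length L₀ = 228 m
γ = 1/√(1 - 0.373²) = 1.078
L = L₀/γ = 228/1.078 = 211.5 m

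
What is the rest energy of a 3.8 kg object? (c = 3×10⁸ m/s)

c² = (3×10⁸)² = 9.000×10¹⁶ m²/s²
E₀ = mc² = 3.8 × 9.000×10¹⁶ = 3.420×10¹⁷ J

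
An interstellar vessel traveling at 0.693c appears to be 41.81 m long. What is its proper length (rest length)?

Contracted length L = 41.81 m
γ = 1/√(1 - 0.693²) = 1.387
L₀ = γL = 1.387 × 41.81 = 57.99 m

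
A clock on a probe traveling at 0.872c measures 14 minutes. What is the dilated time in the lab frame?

Proper time Δt₀ = 14 minutes
γ = 1/√(1 - 0.872²) = 2.043
Δt = γΔt₀ = 2.043 × 14 = 28.60 minutes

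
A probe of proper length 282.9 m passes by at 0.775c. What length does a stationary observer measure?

Proper length L₀ = 282.9 m
γ = 1/√(1 - 0.775²) = 1.582
L = L₀/γ = 282.9/1.582 = 178.8 m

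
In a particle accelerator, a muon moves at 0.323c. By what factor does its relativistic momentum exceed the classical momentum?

p_rel = γmv, p_class = mv
Ratio = γ = 1/√(1 - 0.323²)
= 1/√(0.895671) = 1.057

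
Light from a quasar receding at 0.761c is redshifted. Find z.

β = 0.761
(1+β)/(1-β) = 1.761/0.239 = 7.368
√(7.368) = 2.714
z = 2.714 - 1 = 1.714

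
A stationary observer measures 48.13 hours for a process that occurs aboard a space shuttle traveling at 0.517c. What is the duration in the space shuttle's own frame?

Dilated time Δt = 48.13 hours
γ = 1/√(1 - 0.517²) = 1.1682
Δt₀ = Δt/γ = 48.13/1.1682 = 41.20 hours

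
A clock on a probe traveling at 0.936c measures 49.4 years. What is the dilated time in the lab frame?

Proper time Δt₀ = 49.4 years
γ = 1/√(1 - 0.936²) = 2.841
Δt = γΔt₀ = 2.841 × 49.4 = 140.3 years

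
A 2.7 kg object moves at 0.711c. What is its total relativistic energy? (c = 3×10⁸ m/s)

γ = 1/√(1 - 0.711²) = 1.4221
mc² = 2.7 × (3×10⁸)² = 2.430×10¹⁷ J
E = γmc² = 1.4221 × 2.430×10¹⁷ = 3.456×10¹⁷ J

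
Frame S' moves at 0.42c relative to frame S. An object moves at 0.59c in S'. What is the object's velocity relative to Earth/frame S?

u = (u' + v)/(1 + u'v/c²)
Numerator: 0.59 + 0.42 = 1.01
Denominator: 1 + 0.2478 = 1.2478
u = 1.01/1.2478 = 0.8094c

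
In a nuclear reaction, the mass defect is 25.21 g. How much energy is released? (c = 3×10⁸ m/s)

Convert mass defect: Δm = 25.21 g = 0.02521 kg
E = Δm·c² = 0.02521 × (3×10⁸)²
= 0.02521 × 9×10¹⁶ = 2.269×10¹⁵ J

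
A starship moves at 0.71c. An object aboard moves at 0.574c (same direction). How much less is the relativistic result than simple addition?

Classical: u' + v = 0.574 + 0.71 = 1.284c
Relativistic: u = (0.574 + 0.71)/(1 + 0.40754) = 1.284/1.40754 = 0.9122c
Difference: 1.284 - 0.9122 = 0.3718c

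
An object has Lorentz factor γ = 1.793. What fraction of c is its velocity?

From γ = 1/√(1 - v²/c²):
1/γ² = 1/1.793² = 0.3111
v²/c² = 1 - 0.3111 = 0.6889
v/c = √(0.6889) = 0.8300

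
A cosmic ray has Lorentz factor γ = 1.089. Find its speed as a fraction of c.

From γ = 1/√(1 - v²/c²):
1/γ² = 1/1.089² = 0.84323
v²/c² = 1 - 0.84323 = 0.15677
v/c = √(0.15677) = 0.3959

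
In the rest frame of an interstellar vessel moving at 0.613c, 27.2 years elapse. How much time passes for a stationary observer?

Proper time Δt₀ = 27.2 years
γ = 1/√(1 - 0.613²) = 1.2657
Δt = γΔt₀ = 1.2657 × 27.2 = 34.43 years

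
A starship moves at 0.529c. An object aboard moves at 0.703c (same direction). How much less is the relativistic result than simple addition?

Classical: u' + v = 0.703 + 0.529 = 1.232c
Relativistic: u = (0.703 + 0.529)/(1 + 0.371887) = 1.232/1.371887 = 0.8980c
Difference: 1.232 - 0.8980 = 0.3340c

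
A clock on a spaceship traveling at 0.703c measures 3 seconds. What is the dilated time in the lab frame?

Proper time Δt₀ = 3 seconds
γ = 1/√(1 - 0.703²) = 1.406
Δt = γΔt₀ = 1.406 × 3 = 4.218 seconds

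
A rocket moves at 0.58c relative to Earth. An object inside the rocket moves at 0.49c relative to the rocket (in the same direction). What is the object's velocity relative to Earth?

u = (u' + v)/(1 + u'v/c²)
Numerator: 0.49 + 0.58 = 1.07
Denominator: 1 + 0.2842 = 1.2842
u = 1.07/1.2842 = 0.8332c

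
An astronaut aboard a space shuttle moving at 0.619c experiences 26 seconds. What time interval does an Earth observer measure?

Proper time Δt₀ = 26 seconds
γ = 1/√(1 - 0.619²) = 1.273
Δt = γΔt₀ = 1.273 × 26 = 33.10 seconds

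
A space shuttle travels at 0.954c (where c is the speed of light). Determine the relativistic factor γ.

v/c = 0.954, so (v/c)² = 0.910116
1 - (v/c)² = 0.089884
γ = 1/√(0.089884) = 3.335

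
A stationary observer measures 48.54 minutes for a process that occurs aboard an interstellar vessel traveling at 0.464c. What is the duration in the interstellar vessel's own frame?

Dilated time Δt = 48.54 minutes
γ = 1/√(1 - 0.464²) = 1.1289
Δt₀ = Δt/γ = 48.54/1.1289 = 43.00 minutes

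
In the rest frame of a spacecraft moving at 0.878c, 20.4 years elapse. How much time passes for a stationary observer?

Proper time Δt₀ = 20.4 years
γ = 1/√(1 - 0.878²) = 2.089
Δt = γΔt₀ = 2.089 × 20.4 = 42.62 years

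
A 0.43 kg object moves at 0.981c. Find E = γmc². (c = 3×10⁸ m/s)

γ = 1/√(1 - 0.981²) = 5.154
mc² = 0.43 × (3×10⁸)² = 3.870×10¹⁶ J
E = γmc² = 5.154 × 3.870×10¹⁶ = 1.995×10¹⁷ J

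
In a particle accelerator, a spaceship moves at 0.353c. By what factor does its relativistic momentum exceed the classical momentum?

p_rel = γmv, p_class = mv
Ratio = γ = 1/√(1 - 0.353²)
= 1/√(0.875391) = 1.069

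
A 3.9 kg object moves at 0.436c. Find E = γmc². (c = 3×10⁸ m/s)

γ = 1/√(1 - 0.436²) = 1.111
mc² = 3.9 × (3×10⁸)² = 3.510×10¹⁷ J
E = γmc² = 1.111 × 3.510×10¹⁷ = 3.900×10¹⁷ J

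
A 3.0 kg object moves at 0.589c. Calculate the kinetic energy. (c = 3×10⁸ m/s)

γ = 1/√(1 - 0.589²) = 1.2374
γ - 1 = 0.2374
KE = (γ-1)mc² = 0.2374 × 3.0 × (3×10⁸)² = 6.410×10¹⁶ J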